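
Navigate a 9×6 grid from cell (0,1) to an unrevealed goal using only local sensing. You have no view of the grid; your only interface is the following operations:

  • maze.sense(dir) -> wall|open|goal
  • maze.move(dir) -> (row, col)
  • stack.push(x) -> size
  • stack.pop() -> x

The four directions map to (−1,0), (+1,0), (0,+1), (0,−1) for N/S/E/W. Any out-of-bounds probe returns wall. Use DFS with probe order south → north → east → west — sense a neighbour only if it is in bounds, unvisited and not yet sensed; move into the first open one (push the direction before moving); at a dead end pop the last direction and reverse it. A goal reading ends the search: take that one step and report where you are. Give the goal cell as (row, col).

·→ maze.sense(dir=south)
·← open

·→ stack.push(x=south)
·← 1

·→ maze.move(dir=south)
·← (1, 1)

·→ maze.sense(dir=south)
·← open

·→ stack.push(x=south)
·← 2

·→ maze.move(dir=south)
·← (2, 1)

·→ maze.sense(dir=south)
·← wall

·→ maze.sense(dir=east)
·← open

·→ stack.push(x=east)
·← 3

·→ maze.move(dir=east)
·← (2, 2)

·→ maze.sense(dir=south)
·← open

·→ stack.push(x=south)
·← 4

·→ maze.move(dir=south)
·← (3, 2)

·→ maze.sense(dir=south)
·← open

·→ stack.push(x=south)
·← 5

·→ maze.move(dir=south)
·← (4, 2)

·→ maze.sense(dir=south)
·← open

·→ stack.push(x=south)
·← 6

·→ maze.move(dir=south)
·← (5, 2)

·→ maze.sense(dir=south)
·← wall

·→ maze.sense(dir=east)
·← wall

·→ maze.sense(dir=west)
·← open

·→ stack.push(x=west)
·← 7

·→ maze.move(dir=west)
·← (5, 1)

·→ maze.sense(dir=south)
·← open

·→ stack.push(x=south)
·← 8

·→ maze.move(dir=south)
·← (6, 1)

·→ maze.sense(dir=south)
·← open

·→ stack.push(x=south)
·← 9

·→ maze.move(dir=south)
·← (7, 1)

·→ maze.sense(dir=south)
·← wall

·→ maze.sense(dir=east)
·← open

·→ stack.push(x=east)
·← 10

·→ maze.move(dir=east)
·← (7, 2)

·→ maze.sense(dir=south)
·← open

·→ stack.push(x=south)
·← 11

·→ maze.move(dir=south)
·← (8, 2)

·→ maze.sense(dir=east)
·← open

·→ stack.push(x=east)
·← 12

·→ maze.move(dir=east)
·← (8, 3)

·→ maze.sense(dir=north)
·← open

·→ stack.push(x=north)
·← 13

·→ maze.move(dir=north)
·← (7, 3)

·→ maze.sense(dir=north)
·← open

·→ stack.push(x=north)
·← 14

·→ maze.move(dir=north)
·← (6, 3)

·→ maze.sense(dir=east)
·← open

·→ stack.push(x=east)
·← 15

·→ maze.move(dir=east)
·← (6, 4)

·→ maze.sense(dir=south)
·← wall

·→ maze.sense(dir=north)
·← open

·→ stack.push(x=north)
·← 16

·→ maze.move(dir=north)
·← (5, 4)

·→ maze.sense(dir=north)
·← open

·→ stack.push(x=north)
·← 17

·→ maze.move(dir=north)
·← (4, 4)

·→ maze.sense(dir=north)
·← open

·→ stack.push(x=north)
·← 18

·→ maze.move(dir=north)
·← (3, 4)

·→ maze.sense(dir=north)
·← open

·→ stack.push(x=north)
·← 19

·→ maze.move(dir=north)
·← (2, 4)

·→ maze.sense(dir=north)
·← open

·→ stack.push(x=north)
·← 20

·→ maze.move(dir=north)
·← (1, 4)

·→ maze.sense(dir=north)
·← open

·→ stack.push(x=north)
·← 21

·→ maze.move(dir=north)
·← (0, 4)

·→ maze.sense(dir=east)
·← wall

·→ maze.sense(dir=west)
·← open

·→ stack.push(x=west)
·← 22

·→ maze.move(dir=west)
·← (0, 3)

·→ maze.sense(dir=south)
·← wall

·→ maze.sense(dir=west)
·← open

·→ stack.push(x=west)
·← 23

·→ maze.move(dir=west)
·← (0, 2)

·→ maze.sense(dir=south)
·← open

·→ stack.push(x=south)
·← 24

·→ maze.move(dir=south)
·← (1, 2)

·→ stack.pop()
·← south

·→ maze.move(dir=north)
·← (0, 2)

·→ stack.pop()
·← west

·→ maze.move(dir=east)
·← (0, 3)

·→ stack.pop()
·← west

·→ maze.move(dir=east)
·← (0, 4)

·→ stack.pop()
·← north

·→ maze.move(dir=south)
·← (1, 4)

·→ maze.sense(dir=east)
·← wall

·→ stack.pop()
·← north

·→ maze.move(dir=south)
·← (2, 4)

·→ maze.sense(dir=east)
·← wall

·→ maze.sense(dir=west)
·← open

·→ stack.push(x=west)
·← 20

·→ maze.move(dir=west)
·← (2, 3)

·→ maze.sense(dir=south)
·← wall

·→ stack.pop()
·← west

·→ maze.move(dir=east)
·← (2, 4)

·→ stack.pop()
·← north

·→ maze.move(dir=south)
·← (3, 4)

·→ maze.sense(dir=east)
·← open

·→ stack.push(x=east)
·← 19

·→ maze.move(dir=east)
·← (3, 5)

·→ maze.sense(dir=south)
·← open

·→ stack.push(x=south)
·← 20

·→ maze.move(dir=south)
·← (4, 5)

·→ maze.sense(dir=south)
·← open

·→ stack.push(x=south)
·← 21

·→ maze.move(dir=south)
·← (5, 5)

·→ maze.sense(dir=south)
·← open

·→ stack.push(x=south)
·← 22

·→ maze.move(dir=south)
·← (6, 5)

·→ maze.sense(dir=south)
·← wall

·→ stack.pop()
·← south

·→ maze.move(dir=north)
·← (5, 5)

·→ stack.pop()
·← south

·→ maze.move(dir=north)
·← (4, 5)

·→ stack.pop()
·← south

·→ maze.move(dir=north)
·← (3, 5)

·→ stack.pop()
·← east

·→ maze.move(dir=west)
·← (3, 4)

·→ stack.pop()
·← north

·→ maze.move(dir=south)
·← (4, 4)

·→ maze.sense(dir=west)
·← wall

·→ stack.pop()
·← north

·→ maze.move(dir=south)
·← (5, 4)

·→ stack.pop()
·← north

·→ maze.move(dir=south)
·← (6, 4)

·→ stack.pop()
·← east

·→ maze.move(dir=west)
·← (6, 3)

·→ stack.pop()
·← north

·→ maze.move(dir=south)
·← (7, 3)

·→ stack.pop()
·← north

·→ maze.move(dir=south)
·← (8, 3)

·→ maze.sense(dir=east)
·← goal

·→ maze.move(dir=east)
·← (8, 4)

Answer: (8, 4)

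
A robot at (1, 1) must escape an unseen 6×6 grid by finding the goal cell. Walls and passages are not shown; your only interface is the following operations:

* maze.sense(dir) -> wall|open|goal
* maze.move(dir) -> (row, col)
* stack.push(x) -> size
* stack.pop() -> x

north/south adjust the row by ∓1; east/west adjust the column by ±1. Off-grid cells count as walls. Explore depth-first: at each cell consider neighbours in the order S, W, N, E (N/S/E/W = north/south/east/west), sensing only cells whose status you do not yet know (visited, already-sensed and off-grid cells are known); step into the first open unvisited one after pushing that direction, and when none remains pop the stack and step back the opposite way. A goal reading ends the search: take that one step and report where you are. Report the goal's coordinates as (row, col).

==> maze.sense(dir→south)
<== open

==> stack.push(x→south)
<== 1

==> maze.move(dir→south)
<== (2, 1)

==> maze.sense(dir→south)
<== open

==> stack.push(x→south)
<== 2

==> maze.move(dir→south)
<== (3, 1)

==> maze.sense(dir→south)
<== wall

==> maze.sense(dir→west)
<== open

==> stack.push(x→west)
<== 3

==> maze.move(dir→west)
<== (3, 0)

==> maze.sense(dir→south)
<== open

==> stack.push(x→south)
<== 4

==> maze.move(dir→south)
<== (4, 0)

==> maze.sense(dir→south)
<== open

==> stack.push(x→south)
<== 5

==> maze.move(dir→south)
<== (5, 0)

==> maze.sense(dir→east)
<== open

==> stack.push(x→east)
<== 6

==> maze.move(dir→east)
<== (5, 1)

==> maze.sense(dir→east)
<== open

==> stack.push(x→east)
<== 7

==> maze.move(dir→east)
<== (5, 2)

==> maze.sense(dir→north)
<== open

==> stack.push(x→north)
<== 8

==> maze.move(dir→north)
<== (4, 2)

==> maze.sense(dir→north)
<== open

==> stack.push(x→north)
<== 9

==> maze.move(dir→north)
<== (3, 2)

==> maze.sense(dir→north)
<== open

==> stack.push(x→north)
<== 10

==> maze.move(dir→north)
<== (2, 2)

==> maze.sense(dir→north)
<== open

==> stack.push(x→north)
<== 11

==> maze.move(dir→north)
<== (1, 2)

==> maze.sense(dir→north)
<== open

==> stack.push(x→north)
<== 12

==> maze.move(dir→north)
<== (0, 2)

==> maze.sense(dir→west)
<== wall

==> maze.sense(dir→east)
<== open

==> stack.push(x→east)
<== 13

==> maze.move(dir→east)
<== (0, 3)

==> maze.sense(dir→south)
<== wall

==> maze.sense(dir→east)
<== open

==> stack.push(x→east)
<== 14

==> maze.move(dir→east)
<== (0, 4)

==> maze.sense(dir→south)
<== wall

==> maze.sense(dir→east)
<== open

==> stack.push(x→east)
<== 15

==> maze.move(dir→east)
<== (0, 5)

==> maze.sense(dir→south)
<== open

==> stack.push(x→south)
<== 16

==> maze.move(dir→south)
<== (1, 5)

==> maze.sense(dir→south)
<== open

==> stack.push(x→south)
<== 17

==> maze.move(dir→south)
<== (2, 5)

==> maze.sense(dir→south)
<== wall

==> maze.sense(dir→west)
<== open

==> stack.push(x→west)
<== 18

==> maze.move(dir→west)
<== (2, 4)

==> maze.sense(dir→south)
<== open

==> stack.push(x→south)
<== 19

==> maze.move(dir→south)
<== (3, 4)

==> maze.sense(dir→south)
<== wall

==> maze.sense(dir→west)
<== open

==> stack.push(x→west)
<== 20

==> maze.move(dir→west)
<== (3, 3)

==> maze.sense(dir→south)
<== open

==> stack.push(x→south)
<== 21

==> maze.move(dir→south)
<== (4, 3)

==> maze.sense(dir→south)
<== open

==> stack.push(x→south)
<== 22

==> maze.move(dir→south)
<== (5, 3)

==> maze.sense(dir→east)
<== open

==> stack.push(x→east)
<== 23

==> maze.move(dir→east)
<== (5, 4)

==> maze.sense(dir→east)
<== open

==> stack.push(x→east)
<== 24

==> maze.move(dir→east)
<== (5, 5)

==> maze.sense(dir→north)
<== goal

==> maze.move(dir→north)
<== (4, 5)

Answer: (4, 5)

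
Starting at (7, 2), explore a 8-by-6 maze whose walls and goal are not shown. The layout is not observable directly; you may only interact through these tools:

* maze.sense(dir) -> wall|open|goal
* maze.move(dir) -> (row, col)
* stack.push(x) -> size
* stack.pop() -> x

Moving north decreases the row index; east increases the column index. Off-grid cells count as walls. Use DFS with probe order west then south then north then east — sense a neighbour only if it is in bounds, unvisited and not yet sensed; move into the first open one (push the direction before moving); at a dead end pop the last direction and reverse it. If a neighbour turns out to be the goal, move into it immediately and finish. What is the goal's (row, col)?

;; 1. sense(dir→west) == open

;; 2. push(x→west) == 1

;; 3. move(dir→west) == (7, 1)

;; 4. sense(dir→west) == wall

;; 5. sense(dir→north) == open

;; 6. push(x→north) == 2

;; 7. move(dir→north) == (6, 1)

;; 8. sense(dir→west) == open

;; 9. push(x→west) == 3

;; 10. move(dir→west) == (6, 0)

;; 11. sense(dir→north) == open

;; 12. push(x→north) == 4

;; 13. move(dir→north) == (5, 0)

;; 14. sense(dir→north) == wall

;; 15. sense(dir→east) == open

;; 16. push(x→east) == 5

;; 17. move(dir→east) == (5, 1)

;; 18. sense(dir→north) == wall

;; 19. sense(dir→east) == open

;; 20. push(x→east) == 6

;; 21. move(dir→east) == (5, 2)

;; 22. sense(dir→south) == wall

;; 23. sense(dir→north) == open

;; 24. push(x→north) == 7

;; 25. move(dir→north) == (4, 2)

;; 26. sense(dir→north) == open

;; 27. push(x→north) == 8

;; 28. move(dir→north) == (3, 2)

;; 29. sense(dir→west) == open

;; 30. push(x→west) == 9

;; 31. move(dir→west) == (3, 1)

;; 32. sense(dir→west) == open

;; 33. push(x→west) == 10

;; 34. move(dir→west) == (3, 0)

;; 35. sense(dir→north) == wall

;; 36. pop() == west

;; 37. move(dir→east) == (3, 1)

;; 38. sense(dir→north) == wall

;; 39. pop() == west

;; 40. move(dir→east) == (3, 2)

;; 41. sense(dir→north) == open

;; 42. push(x→north) == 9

;; 43. move(dir→north) == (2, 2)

;; 44. sense(dir→north) == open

;; 45. push(x→north) == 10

;; 46. move(dir→north) == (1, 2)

;; 47. sense(dir→west) == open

;; 48. push(x→west) == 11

;; 49. move(dir→west) == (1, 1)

;; 50. sense(dir→west) == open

;; 51. push(x→west) == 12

;; 52. move(dir→west) == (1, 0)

;; 53. sense(dir→north) == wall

;; 54. pop() == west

;; 55. move(dir→east) == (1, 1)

;; 56. sense(dir→north) == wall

;; 57. pop() == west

;; 58. move(dir→east) == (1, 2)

;; 59. sense(dir→north) == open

;; 60. push(x→north) == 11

;; 61. move(dir→north) == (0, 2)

;; 62. sense(dir→east) == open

;; 63. push(x→east) == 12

;; 64. move(dir→east) == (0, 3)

;; 65. sense(dir→south) == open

;; 66. push(x→south) == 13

;; 67. move(dir→south) == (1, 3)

;; 68. sense(dir→south) == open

;; 69. push(x→south) == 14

;; 70. move(dir→south) == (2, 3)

;; 71. sense(dir→south) == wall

;; 72. sense(dir→east) == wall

;; 73. pop() == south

;; 74. move(dir→north) == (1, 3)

;; 75. sense(dir→east) == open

;; 76. push(x→east) == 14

;; 77. move(dir→east) == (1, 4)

;; 78. sense(dir→north) == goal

;; 79. move(dir→north) == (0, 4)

Answer: (0, 4)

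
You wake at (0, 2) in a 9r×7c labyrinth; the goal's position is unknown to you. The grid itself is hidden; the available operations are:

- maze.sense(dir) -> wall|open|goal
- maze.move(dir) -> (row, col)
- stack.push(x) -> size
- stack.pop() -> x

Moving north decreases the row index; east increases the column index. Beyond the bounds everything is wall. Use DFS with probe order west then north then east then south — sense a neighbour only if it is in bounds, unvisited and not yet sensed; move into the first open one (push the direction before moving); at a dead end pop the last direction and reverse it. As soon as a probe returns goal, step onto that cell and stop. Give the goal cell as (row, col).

Act: sense[dir→west]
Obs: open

Act: push[x→west]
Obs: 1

Act: move[dir→west]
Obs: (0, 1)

Act: sense[dir→west]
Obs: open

Act: push[x→west]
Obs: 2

Act: move[dir→west]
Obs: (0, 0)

Act: sense[dir→south]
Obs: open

Act: push[x→south]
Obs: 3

Act: move[dir→south]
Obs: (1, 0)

Act: sense[dir→east]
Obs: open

Act: push[x→east]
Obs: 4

Act: move[dir→east]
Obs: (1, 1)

Act: sense[dir→east]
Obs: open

Act: push[x→east]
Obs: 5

Act: move[dir→east]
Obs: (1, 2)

Act: sense[dir→east]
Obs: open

Act: push[x→east]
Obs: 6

Act: move[dir→east]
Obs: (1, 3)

Act: sense[dir→north]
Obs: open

Act: push[x→north]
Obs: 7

Act: move[dir→north]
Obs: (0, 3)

Act: sense[dir→east]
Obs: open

Act: push[x→east]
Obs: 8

Act: move[dir→east]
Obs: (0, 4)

Act: sense[dir→east]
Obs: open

Act: push[x→east]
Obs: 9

Act: move[dir→east]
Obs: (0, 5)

Act: sense[dir→east]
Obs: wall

Act: sense[dir→south]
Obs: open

Act: push[x→south]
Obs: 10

Act: move[dir→south]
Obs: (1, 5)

Act: sense[dir→west]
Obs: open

Act: push[x→west]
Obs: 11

Act: move[dir→west]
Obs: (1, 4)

Act: sense[dir→south]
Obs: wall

Act: pop[]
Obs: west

Act: move[dir→east]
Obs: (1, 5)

Act: sense[dir→east]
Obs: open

Act: push[x→east]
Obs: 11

Act: move[dir→east]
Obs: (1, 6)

Act: sense[dir→south]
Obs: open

Act: push[x→south]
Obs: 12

Act: move[dir→south]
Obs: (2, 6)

Act: sense[dir→west]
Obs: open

Act: push[x→west]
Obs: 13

Act: move[dir→west]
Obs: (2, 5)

Act: sense[dir→south]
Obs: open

Act: push[x→south]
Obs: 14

Act: move[dir→south]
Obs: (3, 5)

Act: sense[dir→west]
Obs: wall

Act: sense[dir→east]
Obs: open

Act: push[x→east]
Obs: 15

Act: move[dir→east]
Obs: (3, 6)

Act: sense[dir→south]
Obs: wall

Act: pop[]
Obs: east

Act: move[dir→west]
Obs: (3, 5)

Act: sense[dir→south]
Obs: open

Act: push[x→south]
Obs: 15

Act: move[dir→south]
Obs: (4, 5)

Act: sense[dir→west]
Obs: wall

Act: sense[dir→south]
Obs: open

Act: push[x→south]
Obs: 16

Act: move[dir→south]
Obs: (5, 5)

Act: sense[dir→west]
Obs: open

Act: push[x→west]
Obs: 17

Act: move[dir→west]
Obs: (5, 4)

Act: sense[dir→west]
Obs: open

Act: push[x→west]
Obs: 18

Act: move[dir→west]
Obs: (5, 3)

Act: sense[dir→west]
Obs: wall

Act: sense[dir→north]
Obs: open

Act: push[x→north]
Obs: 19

Act: move[dir→north]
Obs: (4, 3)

Act: sense[dir→west]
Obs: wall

Act: sense[dir→north]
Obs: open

Act: push[x→north]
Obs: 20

Act: move[dir→north]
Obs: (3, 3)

Act: sense[dir→west]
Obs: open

Act: push[x→west]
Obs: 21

Act: move[dir→west]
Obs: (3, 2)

Act: sense[dir→west]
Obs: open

Act: push[x→west]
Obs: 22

Act: move[dir→west]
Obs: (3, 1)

Act: sense[dir→west]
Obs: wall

Act: sense[dir→north]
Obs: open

Act: push[x→north]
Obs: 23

Act: move[dir→north]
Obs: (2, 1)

Act: sense[dir→west]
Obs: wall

Act: sense[dir→east]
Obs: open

Act: push[x→east]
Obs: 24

Act: move[dir→east]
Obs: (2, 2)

Act: sense[dir→east]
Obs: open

Act: push[x→east]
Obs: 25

Act: move[dir→east]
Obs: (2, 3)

Act: pop[]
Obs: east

Act: move[dir→west]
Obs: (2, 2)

Act: pop[]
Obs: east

Act: move[dir→west]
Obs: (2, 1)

Act: pop[]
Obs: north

Act: move[dir→south]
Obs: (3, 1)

Act: sense[dir→south]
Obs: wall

Act: pop[]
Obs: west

Act: move[dir→east]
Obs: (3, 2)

Act: pop[]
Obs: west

Act: move[dir→east]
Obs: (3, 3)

Act: pop[]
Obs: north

Act: move[dir→south]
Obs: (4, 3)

Act: pop[]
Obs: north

Act: move[dir→south]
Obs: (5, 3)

Act: sense[dir→south]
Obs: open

Act: push[x→south]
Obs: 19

Act: move[dir→south]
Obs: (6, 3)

Act: sense[dir→west]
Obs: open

Act: push[x→west]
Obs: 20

Act: move[dir→west]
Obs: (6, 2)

Act: sense[dir→west]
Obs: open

Act: push[x→west]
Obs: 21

Act: move[dir→west]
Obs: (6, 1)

Act: sense[dir→west]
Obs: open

Act: push[x→west]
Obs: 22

Act: move[dir→west]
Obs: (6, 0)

Act: sense[dir→north]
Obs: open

Act: push[x→north]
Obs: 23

Act: move[dir→north]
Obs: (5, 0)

Act: sense[dir→north]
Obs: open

Act: push[x→north]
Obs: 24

Act: move[dir→north]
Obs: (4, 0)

Act: pop[]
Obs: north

Act: move[dir→south]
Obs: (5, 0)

Act: sense[dir→east]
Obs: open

Act: push[x→east]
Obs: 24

Act: move[dir→east]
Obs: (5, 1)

Act: pop[]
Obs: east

Act: move[dir→west]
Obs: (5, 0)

Act: pop[]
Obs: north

Act: move[dir→south]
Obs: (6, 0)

Act: sense[dir→south]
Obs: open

Act: push[x→south]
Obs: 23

Act: move[dir→south]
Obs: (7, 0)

Act: sense[dir→east]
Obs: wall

Act: sense[dir→south]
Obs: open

Act: push[x→south]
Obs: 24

Act: move[dir→south]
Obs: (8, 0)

Act: sense[dir→east]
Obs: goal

Act: move[dir→east]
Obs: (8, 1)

Answer: (8, 1)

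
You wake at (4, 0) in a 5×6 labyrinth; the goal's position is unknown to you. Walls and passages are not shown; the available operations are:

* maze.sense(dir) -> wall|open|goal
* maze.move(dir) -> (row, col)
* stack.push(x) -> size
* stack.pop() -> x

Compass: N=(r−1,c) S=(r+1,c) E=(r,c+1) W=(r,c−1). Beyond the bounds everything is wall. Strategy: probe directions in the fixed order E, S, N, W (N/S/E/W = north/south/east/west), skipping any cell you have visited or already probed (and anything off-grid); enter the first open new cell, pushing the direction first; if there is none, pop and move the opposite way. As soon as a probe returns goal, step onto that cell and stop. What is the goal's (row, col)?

-> maze.sense(dir→east)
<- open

-> stack.push(x→east)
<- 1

-> maze.move(dir→east)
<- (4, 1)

-> maze.sense(dir→east)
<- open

-> stack.push(x→east)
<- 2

-> maze.move(dir→east)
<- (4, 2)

-> maze.sense(dir→east)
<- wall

-> maze.sense(dir→north)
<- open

-> stack.push(x→north)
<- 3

-> maze.move(dir→north)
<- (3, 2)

-> maze.sense(dir→east)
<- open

-> stack.push(x→east)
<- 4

-> maze.move(dir→east)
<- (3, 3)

-> maze.sense(dir→east)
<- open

-> stack.push(x→east)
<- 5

-> maze.move(dir→east)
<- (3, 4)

-> maze.sense(dir→east)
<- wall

-> maze.sense(dir→south)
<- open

-> stack.push(x→south)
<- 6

-> maze.move(dir→south)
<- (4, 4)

-> maze.sense(dir→east)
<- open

-> stack.push(x→east)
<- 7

-> maze.move(dir→east)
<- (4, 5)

-> stack.pop()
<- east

-> maze.move(dir→west)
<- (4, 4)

-> stack.pop()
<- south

-> maze.move(dir→north)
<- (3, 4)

-> maze.sense(dir→north)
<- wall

-> stack.pop()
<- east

-> maze.move(dir→west)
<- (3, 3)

-> maze.sense(dir→north)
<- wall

-> stack.pop()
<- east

-> maze.move(dir→west)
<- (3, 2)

-> maze.sense(dir→north)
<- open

-> stack.push(x→north)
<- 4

-> maze.move(dir→north)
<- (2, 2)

-> maze.sense(dir→north)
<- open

-> stack.push(x→north)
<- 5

-> maze.move(dir→north)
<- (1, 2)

-> maze.sense(dir→east)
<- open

-> stack.push(x→east)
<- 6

-> maze.move(dir→east)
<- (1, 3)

-> maze.sense(dir→east)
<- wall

-> maze.sense(dir→north)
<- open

-> stack.push(x→north)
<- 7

-> maze.move(dir→north)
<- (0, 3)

-> maze.sense(dir→east)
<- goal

-> maze.move(dir→east)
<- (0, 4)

Answer: (0, 4)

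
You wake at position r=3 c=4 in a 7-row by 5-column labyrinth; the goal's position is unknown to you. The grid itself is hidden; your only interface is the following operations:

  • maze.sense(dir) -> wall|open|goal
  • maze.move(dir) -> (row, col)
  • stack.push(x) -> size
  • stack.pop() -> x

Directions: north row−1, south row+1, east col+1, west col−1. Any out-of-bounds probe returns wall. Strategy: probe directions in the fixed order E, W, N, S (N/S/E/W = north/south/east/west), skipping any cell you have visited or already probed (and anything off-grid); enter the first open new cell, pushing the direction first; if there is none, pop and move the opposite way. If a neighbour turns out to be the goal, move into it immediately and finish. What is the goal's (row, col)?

;; maze.sense(dir='west') == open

;; stack.push(x='west') == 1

;; maze.move(dir='west') == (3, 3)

;; maze.sense(dir='west') == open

;; stack.push(x='west') == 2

;; maze.move(dir='west') == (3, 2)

;; maze.sense(dir='west') == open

;; stack.push(x='west') == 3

;; maze.move(dir='west') == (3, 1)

;; maze.sense(dir='west') == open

;; stack.push(x='west') == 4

;; maze.move(dir='west') == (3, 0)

;; maze.sense(dir='north') == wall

;; maze.sense(dir='south') == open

;; stack.push(x='south') == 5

;; maze.move(dir='south') == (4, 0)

;; maze.sense(dir='east') == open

;; stack.push(x='east') == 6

;; maze.move(dir='east') == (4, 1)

;; maze.sense(dir='east') == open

;; stack.push(x='east') == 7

;; maze.move(dir='east') == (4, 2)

;; maze.sense(dir='east') == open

;; stack.push(x='east') == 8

;; maze.move(dir='east') == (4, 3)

;; maze.sense(dir='east') == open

;; stack.push(x='east') == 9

;; maze.move(dir='east') == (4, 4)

;; maze.sense(dir='south') == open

;; stack.push(x='south') == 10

;; maze.move(dir='south') == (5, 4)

;; maze.sense(dir='west') == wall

;; maze.sense(dir='south') == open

;; stack.push(x='south') == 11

;; maze.move(dir='south') == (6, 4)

;; maze.sense(dir='west') == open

;; stack.push(x='west') == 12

;; maze.move(dir='west') == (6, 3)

;; maze.sense(dir='west') == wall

;; stack.pop() == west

;; maze.move(dir='east') == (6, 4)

;; stack.pop() == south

;; maze.move(dir='north') == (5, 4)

;; stack.pop() == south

;; maze.move(dir='north') == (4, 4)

;; stack.pop() == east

;; maze.move(dir='west') == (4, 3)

;; stack.pop() == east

;; maze.move(dir='west') == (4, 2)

;; maze.sense(dir='south') == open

;; stack.push(x='south') == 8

;; maze.move(dir='south') == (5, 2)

;; maze.sense(dir='west') == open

;; stack.push(x='west') == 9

;; maze.move(dir='west') == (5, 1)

;; maze.sense(dir='west') == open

;; stack.push(x='west') == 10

;; maze.move(dir='west') == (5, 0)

;; maze.sense(dir='south') == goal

;; maze.move(dir='south') == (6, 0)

Answer: (6, 0)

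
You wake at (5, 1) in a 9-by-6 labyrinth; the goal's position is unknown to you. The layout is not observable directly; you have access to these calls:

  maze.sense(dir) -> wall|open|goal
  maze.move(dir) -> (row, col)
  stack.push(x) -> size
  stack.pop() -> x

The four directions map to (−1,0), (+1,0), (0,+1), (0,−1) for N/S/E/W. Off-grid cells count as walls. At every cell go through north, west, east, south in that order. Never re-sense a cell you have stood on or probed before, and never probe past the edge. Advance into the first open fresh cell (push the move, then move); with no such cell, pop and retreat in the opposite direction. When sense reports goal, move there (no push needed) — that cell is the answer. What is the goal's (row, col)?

Step: maze.sense[dir='north']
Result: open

Step: stack.push[x='north']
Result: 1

Step: maze.move[dir='north']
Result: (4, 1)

Step: maze.sense[dir='north']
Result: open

Step: stack.push[x='north']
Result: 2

Step: maze.move[dir='north']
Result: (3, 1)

Step: maze.sense[dir='north']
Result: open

Step: stack.push[x='north']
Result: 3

Step: maze.move[dir='north']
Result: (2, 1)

Step: maze.sense[dir='north']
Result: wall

Step: maze.sense[dir='west']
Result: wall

Step: maze.sense[dir='east']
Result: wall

Step: stack.pop[]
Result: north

Step: maze.move[dir='south']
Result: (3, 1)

Step: maze.sense[dir='west']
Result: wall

Step: maze.sense[dir='east']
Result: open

Step: stack.push[x='east']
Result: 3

Step: maze.move[dir='east']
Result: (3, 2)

Step: maze.sense[dir='east']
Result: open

Step: stack.push[x='east']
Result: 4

Step: maze.move[dir='east']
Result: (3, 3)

Step: maze.sense[dir='north']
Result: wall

Step: maze.sense[dir='east']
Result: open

Step: stack.push[x='east']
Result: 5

Step: maze.move[dir='east']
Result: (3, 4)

Step: maze.sense[dir='north']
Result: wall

Step: maze.sense[dir='east']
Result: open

Step: stack.push[x='east']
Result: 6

Step: maze.move[dir='east']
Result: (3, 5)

Step: maze.sense[dir='north']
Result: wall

Step: maze.sense[dir='south']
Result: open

Step: stack.push[x='south']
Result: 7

Step: maze.move[dir='south']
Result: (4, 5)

Step: maze.sense[dir='west']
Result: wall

Step: maze.sense[dir='south']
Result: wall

Step: stack.pop[]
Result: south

Step: maze.move[dir='north']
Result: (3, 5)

Step: stack.pop[]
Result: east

Step: maze.move[dir='west']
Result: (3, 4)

Step: stack.pop[]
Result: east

Step: maze.move[dir='west']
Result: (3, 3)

Step: maze.sense[dir='south']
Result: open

Step: stack.push[x='south']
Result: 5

Step: maze.move[dir='south']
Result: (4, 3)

Step: maze.sense[dir='west']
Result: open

Step: stack.push[x='west']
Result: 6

Step: maze.move[dir='west']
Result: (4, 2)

Step: maze.sense[dir='south']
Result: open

Step: stack.push[x='south']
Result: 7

Step: maze.move[dir='south']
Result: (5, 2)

Step: maze.sense[dir='east']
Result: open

Step: stack.push[x='east']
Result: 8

Step: maze.move[dir='east']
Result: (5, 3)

Step: maze.sense[dir='east']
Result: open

Step: stack.push[x='east']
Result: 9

Step: maze.move[dir='east']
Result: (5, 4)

Step: maze.sense[dir='south']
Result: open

Step: stack.push[x='south']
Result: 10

Step: maze.move[dir='south']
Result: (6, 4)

Step: maze.sense[dir='west']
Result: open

Step: stack.push[x='west']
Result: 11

Step: maze.move[dir='west']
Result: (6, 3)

Step: maze.sense[dir='west']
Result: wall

Step: maze.sense[dir='south']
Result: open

Step: stack.push[x='south']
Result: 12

Step: maze.move[dir='south']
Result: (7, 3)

Step: maze.sense[dir='west']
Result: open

Step: stack.push[x='west']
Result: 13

Step: maze.move[dir='west']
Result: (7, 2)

Step: maze.sense[dir='west']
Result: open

Step: stack.push[x='west']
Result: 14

Step: maze.move[dir='west']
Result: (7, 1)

Step: maze.sense[dir='north']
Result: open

Step: stack.push[x='north']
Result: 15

Step: maze.move[dir='north']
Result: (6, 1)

Step: maze.sense[dir='west']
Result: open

Step: stack.push[x='west']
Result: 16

Step: maze.move[dir='west']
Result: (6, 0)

Step: maze.sense[dir='north']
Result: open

Step: stack.push[x='north']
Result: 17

Step: maze.move[dir='north']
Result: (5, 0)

Step: maze.sense[dir='north']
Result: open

Step: stack.push[x='north']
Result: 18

Step: maze.move[dir='north']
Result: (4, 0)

Step: stack.pop[]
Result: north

Step: maze.move[dir='south']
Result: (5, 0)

Step: stack.pop[]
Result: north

Step: maze.move[dir='south']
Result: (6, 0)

Step: maze.sense[dir='south']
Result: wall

Step: stack.pop[]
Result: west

Step: maze.move[dir='east']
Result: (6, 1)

Step: stack.pop[]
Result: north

Step: maze.move[dir='south']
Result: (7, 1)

Step: maze.sense[dir='south']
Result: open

Step: stack.push[x='south']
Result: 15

Step: maze.move[dir='south']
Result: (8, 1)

Step: maze.sense[dir='west']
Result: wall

Step: maze.sense[dir='east']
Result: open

Step: stack.push[x='east']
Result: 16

Step: maze.move[dir='east']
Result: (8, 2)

Step: maze.sense[dir='east']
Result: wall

Step: stack.pop[]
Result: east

Step: maze.move[dir='west']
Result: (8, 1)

Step: stack.pop[]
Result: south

Step: maze.move[dir='north']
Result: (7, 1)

Step: stack.pop[]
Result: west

Step: maze.move[dir='east']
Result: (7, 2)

Step: stack.pop[]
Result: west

Step: maze.move[dir='east']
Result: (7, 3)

Step: maze.sense[dir='east']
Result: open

Step: stack.push[x='east']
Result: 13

Step: maze.move[dir='east']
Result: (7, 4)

Step: maze.sense[dir='east']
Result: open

Step: stack.push[x='east']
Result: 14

Step: maze.move[dir='east']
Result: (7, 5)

Step: maze.sense[dir='north']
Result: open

Step: stack.push[x='north']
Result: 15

Step: maze.move[dir='north']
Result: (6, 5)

Step: stack.pop[]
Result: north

Step: maze.move[dir='south']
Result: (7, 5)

Step: maze.sense[dir='south']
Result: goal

Step: maze.move[dir='south']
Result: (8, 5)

Answer: (8, 5)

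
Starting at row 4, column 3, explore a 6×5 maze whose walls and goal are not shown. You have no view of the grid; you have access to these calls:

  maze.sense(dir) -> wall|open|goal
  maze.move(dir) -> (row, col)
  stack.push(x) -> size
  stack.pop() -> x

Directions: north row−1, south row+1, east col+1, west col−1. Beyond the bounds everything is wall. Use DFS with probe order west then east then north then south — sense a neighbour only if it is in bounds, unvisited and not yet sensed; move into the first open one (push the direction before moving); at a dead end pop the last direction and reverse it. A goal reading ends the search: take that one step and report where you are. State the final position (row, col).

> maze.sense dir: west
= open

> stack.push x: west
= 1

> maze.move dir: west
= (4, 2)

> maze.sense dir: west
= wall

> maze.sense dir: north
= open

> stack.push x: north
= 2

> maze.move dir: north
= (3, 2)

> maze.sense dir: west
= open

> stack.push x: west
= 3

> maze.move dir: west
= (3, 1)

> maze.sense dir: west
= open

> stack.push x: west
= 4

> maze.move dir: west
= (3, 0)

> maze.sense dir: north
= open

> stack.push x: north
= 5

> maze.move dir: north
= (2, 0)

> maze.sense dir: east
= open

> stack.push x: east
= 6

> maze.move dir: east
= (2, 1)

> maze.sense dir: east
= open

> stack.push x: east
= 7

> maze.move dir: east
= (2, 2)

> maze.sense dir: east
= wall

> maze.sense dir: north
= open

> stack.push x: north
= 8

> maze.move dir: north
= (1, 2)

> maze.sense dir: west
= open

> stack.push x: west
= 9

> maze.move dir: west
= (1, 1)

> maze.sense dir: west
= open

> stack.push x: west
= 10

> maze.move dir: west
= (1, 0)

> maze.sense dir: north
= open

> stack.push x: north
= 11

> maze.move dir: north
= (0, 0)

> maze.sense dir: east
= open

> stack.push x: east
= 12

> maze.move dir: east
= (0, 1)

> maze.sense dir: east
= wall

> stack.pop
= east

> maze.move dir: west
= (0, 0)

> stack.pop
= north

> maze.move dir: south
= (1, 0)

> stack.pop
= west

> maze.move dir: east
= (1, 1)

> stack.pop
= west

> maze.move dir: east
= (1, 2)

> maze.sense dir: east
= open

> stack.push x: east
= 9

> maze.move dir: east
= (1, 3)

> maze.sense dir: east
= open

> stack.push x: east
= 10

> maze.move dir: east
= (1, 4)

> maze.sense dir: north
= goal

> maze.move dir: north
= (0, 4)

Answer: (0, 4)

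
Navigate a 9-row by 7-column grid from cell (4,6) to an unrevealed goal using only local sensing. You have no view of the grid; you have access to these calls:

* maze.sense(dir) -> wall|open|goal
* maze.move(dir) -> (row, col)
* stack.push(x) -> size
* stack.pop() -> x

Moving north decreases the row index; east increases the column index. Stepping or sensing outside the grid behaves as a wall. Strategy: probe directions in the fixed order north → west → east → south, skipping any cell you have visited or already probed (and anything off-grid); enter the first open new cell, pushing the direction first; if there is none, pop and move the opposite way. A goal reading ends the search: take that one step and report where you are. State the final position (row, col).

→ sense(dir='north')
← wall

→ sense(dir='west')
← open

→ push(x='west')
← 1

→ move(dir='west')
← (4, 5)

→ sense(dir='north')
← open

→ push(x='north')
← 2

→ move(dir='north')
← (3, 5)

→ sense(dir='north')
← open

→ push(x='north')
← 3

→ move(dir='north')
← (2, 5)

→ sense(dir='north')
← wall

→ sense(dir='west')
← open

→ push(x='west')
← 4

→ move(dir='west')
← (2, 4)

→ sense(dir='north')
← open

→ push(x='north')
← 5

→ move(dir='north')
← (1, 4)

→ sense(dir='north')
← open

→ push(x='north')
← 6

→ move(dir='north')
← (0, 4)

→ sense(dir='west')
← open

→ push(x='west')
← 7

→ move(dir='west')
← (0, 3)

→ sense(dir='west')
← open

→ push(x='west')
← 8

→ move(dir='west')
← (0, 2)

→ sense(dir='west')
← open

→ push(x='west')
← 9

→ move(dir='west')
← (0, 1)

→ sense(dir='west')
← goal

→ move(dir='west')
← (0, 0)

Answer: (0, 0)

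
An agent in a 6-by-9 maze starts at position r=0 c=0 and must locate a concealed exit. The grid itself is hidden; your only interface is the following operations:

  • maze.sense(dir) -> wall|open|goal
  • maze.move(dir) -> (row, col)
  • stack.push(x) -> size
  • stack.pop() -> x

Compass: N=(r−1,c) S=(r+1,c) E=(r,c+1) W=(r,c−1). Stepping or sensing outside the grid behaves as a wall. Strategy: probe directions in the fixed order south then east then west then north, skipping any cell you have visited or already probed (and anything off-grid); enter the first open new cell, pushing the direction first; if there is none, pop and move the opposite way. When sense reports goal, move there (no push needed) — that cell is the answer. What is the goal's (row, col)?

# sense(dir=south) -> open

# push(x=south) -> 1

# move(dir=south) -> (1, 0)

# sense(dir=south) -> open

# push(x=south) -> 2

# move(dir=south) -> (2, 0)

# sense(dir=south) -> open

# push(x=south) -> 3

# move(dir=south) -> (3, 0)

# sense(dir=south) -> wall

# sense(dir=east) -> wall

# pop() -> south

# move(dir=north) -> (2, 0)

# sense(dir=east) -> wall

# pop() -> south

# move(dir=north) -> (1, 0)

# sense(dir=east) -> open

# push(x=east) -> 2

# move(dir=east) -> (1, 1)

# sense(dir=east) -> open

# push(x=east) -> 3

# move(dir=east) -> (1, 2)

# sense(dir=south) -> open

# push(x=south) -> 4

# move(dir=south) -> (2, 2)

# sense(dir=south) -> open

# push(x=south) -> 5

# move(dir=south) -> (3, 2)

# sense(dir=south) -> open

# push(x=south) -> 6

# move(dir=south) -> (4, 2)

# sense(dir=south) -> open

# push(x=south) -> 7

# move(dir=south) -> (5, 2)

# sense(dir=east) -> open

# push(x=east) -> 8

# move(dir=east) -> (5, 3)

# sense(dir=east) -> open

# push(x=east) -> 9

# move(dir=east) -> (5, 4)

# sense(dir=east) -> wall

# sense(dir=north) -> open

# push(x=north) -> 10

# move(dir=north) -> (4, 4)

# sense(dir=east) -> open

# push(x=east) -> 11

# move(dir=east) -> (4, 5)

# sense(dir=east) -> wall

# sense(dir=north) -> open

# push(x=north) -> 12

# move(dir=north) -> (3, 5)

# sense(dir=east) -> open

# push(x=east) -> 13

# move(dir=east) -> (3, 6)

# sense(dir=east) -> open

# push(x=east) -> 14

# move(dir=east) -> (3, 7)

# sense(dir=south) -> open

# push(x=south) -> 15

# move(dir=south) -> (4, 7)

# sense(dir=south) -> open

# push(x=south) -> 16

# move(dir=south) -> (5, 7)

# sense(dir=east) -> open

# push(x=east) -> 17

# move(dir=east) -> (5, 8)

# sense(dir=north) -> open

# push(x=north) -> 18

# move(dir=north) -> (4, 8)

# sense(dir=north) -> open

# push(x=north) -> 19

# move(dir=north) -> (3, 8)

# sense(dir=north) -> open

# push(x=north) -> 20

# move(dir=north) -> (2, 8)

# sense(dir=west) -> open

# push(x=west) -> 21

# move(dir=west) -> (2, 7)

# sense(dir=west) -> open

# push(x=west) -> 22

# move(dir=west) -> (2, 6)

# sense(dir=west) -> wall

# sense(dir=north) -> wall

# pop() -> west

# move(dir=east) -> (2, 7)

# sense(dir=north) -> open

# push(x=north) -> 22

# move(dir=north) -> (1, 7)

# sense(dir=east) -> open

# push(x=east) -> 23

# move(dir=east) -> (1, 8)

# sense(dir=north) -> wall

# pop() -> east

# move(dir=west) -> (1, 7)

# sense(dir=north) -> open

# push(x=north) -> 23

# move(dir=north) -> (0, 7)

# sense(dir=west) -> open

# push(x=west) -> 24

# move(dir=west) -> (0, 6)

# sense(dir=west) -> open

# push(x=west) -> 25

# move(dir=west) -> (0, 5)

# sense(dir=south) -> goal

# move(dir=south) -> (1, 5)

Answer: (1, 5)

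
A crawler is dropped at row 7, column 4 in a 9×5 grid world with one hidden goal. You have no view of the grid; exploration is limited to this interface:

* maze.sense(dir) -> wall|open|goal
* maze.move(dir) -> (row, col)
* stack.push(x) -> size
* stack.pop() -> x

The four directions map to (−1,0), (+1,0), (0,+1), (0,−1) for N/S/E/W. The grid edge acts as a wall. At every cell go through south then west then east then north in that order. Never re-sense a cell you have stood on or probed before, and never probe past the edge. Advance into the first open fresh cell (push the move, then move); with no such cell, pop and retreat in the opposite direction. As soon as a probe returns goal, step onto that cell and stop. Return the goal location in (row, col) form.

·→ maze.sense(south)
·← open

·→ stack.push(south)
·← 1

·→ maze.move(south)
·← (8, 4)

·→ maze.sense(west)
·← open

·→ stack.push(west)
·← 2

·→ maze.move(west)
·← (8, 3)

·→ maze.sense(west)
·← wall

·→ maze.sense(north)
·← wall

·→ stack.pop()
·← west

·→ maze.move(east)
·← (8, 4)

·→ stack.pop()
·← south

·→ maze.move(north)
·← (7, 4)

·→ maze.sense(north)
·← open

·→ stack.push(north)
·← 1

·→ maze.move(north)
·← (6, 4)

·→ maze.sense(west)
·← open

·→ stack.push(west)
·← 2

·→ maze.move(west)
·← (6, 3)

·→ maze.sense(west)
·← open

·→ stack.push(west)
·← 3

·→ maze.move(west)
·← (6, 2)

·→ maze.sense(south)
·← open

·→ stack.push(south)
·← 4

·→ maze.move(south)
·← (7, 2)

·→ maze.sense(west)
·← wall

·→ stack.pop()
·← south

·→ maze.move(north)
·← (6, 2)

·→ maze.sense(west)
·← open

·→ stack.push(west)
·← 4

·→ maze.move(west)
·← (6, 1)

·→ maze.sense(west)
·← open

·→ stack.push(west)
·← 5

·→ maze.move(west)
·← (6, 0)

·→ maze.sense(south)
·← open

·→ stack.push(south)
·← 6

·→ maze.move(south)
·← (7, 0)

·→ maze.sense(south)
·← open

·→ stack.push(south)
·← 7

·→ maze.move(south)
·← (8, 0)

·→ maze.sense(east)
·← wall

·→ stack.pop()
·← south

·→ maze.move(north)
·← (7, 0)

·→ stack.pop()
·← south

·→ maze.move(north)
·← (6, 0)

·→ maze.sense(north)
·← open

·→ stack.push(north)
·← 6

·→ maze.move(north)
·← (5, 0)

·→ maze.sense(east)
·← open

·→ stack.push(east)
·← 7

·→ maze.move(east)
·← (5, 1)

·→ maze.sense(east)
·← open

·→ stack.push(east)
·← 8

·→ maze.move(east)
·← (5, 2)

·→ maze.sense(east)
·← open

·→ stack.push(east)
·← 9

·→ maze.move(east)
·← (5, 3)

·→ maze.sense(east)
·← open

·→ stack.push(east)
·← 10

·→ maze.move(east)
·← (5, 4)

·→ maze.sense(north)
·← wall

·→ stack.pop()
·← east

·→ maze.move(west)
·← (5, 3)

·→ maze.sense(north)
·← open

·→ stack.push(north)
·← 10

·→ maze.move(north)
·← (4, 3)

·→ maze.sense(west)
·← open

·→ stack.push(west)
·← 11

·→ maze.move(west)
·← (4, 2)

·→ maze.sense(west)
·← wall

·→ maze.sense(north)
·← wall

·→ stack.pop()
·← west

·→ maze.move(east)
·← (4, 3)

·→ maze.sense(north)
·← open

·→ stack.push(north)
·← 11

·→ maze.move(north)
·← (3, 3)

·→ maze.sense(east)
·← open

·→ stack.push(east)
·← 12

·→ maze.move(east)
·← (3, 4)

·→ maze.sense(north)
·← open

·→ stack.push(north)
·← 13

·→ maze.move(north)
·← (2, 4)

·→ maze.sense(west)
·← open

·→ stack.push(west)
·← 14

·→ maze.move(west)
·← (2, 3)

·→ maze.sense(west)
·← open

·→ stack.push(west)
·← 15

·→ maze.move(west)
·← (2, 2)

·→ maze.sense(west)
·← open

·→ stack.push(west)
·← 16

·→ maze.move(west)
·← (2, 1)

·→ maze.sense(south)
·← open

·→ stack.push(south)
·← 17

·→ maze.move(south)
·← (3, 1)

·→ maze.sense(west)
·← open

·→ stack.push(west)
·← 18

·→ maze.move(west)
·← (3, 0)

·→ maze.sense(south)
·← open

·→ stack.push(south)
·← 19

·→ maze.move(south)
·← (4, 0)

·→ stack.pop()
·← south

·→ maze.move(north)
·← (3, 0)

·→ maze.sense(north)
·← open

·→ stack.push(north)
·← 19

·→ maze.move(north)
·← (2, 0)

·→ maze.sense(north)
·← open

·→ stack.push(north)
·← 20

·→ maze.move(north)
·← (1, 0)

·→ maze.sense(east)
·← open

·→ stack.push(east)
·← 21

·→ maze.move(east)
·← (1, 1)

·→ maze.sense(east)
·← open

·→ stack.push(east)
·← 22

·→ maze.move(east)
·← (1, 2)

·→ maze.sense(east)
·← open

·→ stack.push(east)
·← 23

·→ maze.move(east)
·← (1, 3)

·→ maze.sense(east)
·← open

·→ stack.push(east)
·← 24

·→ maze.move(east)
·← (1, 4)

·→ maze.sense(north)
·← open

·→ stack.push(north)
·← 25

·→ maze.move(north)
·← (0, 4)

·→ maze.sense(west)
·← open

·→ stack.push(west)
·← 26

·→ maze.move(west)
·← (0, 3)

·→ maze.sense(west)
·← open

·→ stack.push(west)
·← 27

·→ maze.move(west)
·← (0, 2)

·→ maze.sense(west)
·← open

·→ stack.push(west)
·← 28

·→ maze.move(west)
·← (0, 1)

·→ maze.sense(west)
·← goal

·→ maze.move(west)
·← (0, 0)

Answer: (0, 0)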